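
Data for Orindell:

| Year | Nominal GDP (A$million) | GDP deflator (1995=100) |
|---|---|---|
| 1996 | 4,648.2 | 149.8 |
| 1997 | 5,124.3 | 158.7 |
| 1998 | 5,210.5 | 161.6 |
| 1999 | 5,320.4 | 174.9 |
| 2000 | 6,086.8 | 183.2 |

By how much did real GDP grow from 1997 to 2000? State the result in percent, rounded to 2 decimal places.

2.90%

Real GDP 1997 = 5124.3/1.587 = 3228.92.
Real GDP 2000 = 6086.8/1.832 = 3322.49.
Change = 3322.49/3228.92 − 1 = 0.0290.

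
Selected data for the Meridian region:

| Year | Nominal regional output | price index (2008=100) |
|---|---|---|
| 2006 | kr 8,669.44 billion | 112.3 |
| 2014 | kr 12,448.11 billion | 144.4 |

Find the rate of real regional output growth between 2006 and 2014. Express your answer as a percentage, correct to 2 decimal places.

Real regional output 2006 = 8669.44 / 1.123 = 7719.89.
Real regional output 2014 = 12448.11 / 1.444 = 8620.57.
Real growth = 8620.57 / 7719.89 − 1 = 0.1167.

11.67%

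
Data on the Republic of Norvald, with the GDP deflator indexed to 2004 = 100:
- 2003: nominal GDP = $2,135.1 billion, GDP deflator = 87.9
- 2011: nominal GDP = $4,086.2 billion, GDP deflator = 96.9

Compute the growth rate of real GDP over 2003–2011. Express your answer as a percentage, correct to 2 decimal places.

Real GDP 2003 = 2135.1 / 0.879 = 2429.01.
Real GDP 2011 = 4086.2 / 0.969 = 4216.92.
Real growth = 4216.92 / 2429.01 − 1 = 0.7361.

73.61%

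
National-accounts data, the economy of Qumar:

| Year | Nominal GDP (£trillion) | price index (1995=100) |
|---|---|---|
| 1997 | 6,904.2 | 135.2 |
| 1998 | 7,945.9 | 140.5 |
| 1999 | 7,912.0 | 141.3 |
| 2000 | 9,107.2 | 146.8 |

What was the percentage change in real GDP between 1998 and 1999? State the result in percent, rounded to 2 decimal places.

-0.99%

Real GDP 1998 = 7945.9/1.405 = 5655.44.
Real GDP 1999 = 7912.0/1.413 = 5599.43.
Change = 5599.43/5655.44 − 1 = -0.0099.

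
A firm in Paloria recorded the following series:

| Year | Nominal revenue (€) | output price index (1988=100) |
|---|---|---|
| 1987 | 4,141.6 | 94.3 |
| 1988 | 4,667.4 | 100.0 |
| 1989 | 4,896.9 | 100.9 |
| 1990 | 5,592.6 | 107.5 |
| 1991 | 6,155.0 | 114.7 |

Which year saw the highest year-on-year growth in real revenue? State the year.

1990

1988: real = 4667.4/1.000 = 4667.40; growth vs 1987 (4391.94) = 6.27%.
1989: real = 4896.9/1.009 = 4853.22; growth vs 1988 (4667.40) = 3.98%.
1990: real = 5592.6/1.075 = 5202.42; growth vs 1989 (4853.22) = 7.20%.
1991: real = 6155.0/1.147 = 5366.17; growth vs 1990 (5202.42) = 3.15%.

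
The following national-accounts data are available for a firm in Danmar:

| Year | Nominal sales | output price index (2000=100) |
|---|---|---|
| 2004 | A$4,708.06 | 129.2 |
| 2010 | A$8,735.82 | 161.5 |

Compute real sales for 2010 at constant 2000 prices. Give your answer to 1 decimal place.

A$5,409.2

Real sales = Nominal / (output price index/100) = 8735.82 / 1.615 = 5409.18.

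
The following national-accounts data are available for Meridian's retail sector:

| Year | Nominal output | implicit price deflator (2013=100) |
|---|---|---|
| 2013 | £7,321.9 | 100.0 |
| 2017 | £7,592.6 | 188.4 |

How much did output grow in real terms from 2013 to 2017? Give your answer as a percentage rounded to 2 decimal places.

Real output 2013 = 7321.9 / 1.000 = 7321.90.
Real output 2017 = 7592.6 / 1.884 = 4030.04.
Real growth = 4030.04 / 7321.90 − 1 = -0.4496.

-44.96%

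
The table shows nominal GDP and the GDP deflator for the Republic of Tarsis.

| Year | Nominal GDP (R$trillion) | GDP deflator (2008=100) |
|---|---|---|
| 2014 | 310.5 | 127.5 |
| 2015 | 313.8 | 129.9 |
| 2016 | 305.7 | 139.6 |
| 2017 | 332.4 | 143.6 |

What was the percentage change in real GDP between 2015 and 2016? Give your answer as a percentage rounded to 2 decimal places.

Real GDP 2015 = 313.8/1.299 = 241.57.
Real GDP 2016 = 305.7/1.396 = 218.98.
Change = 218.98/241.57 − 1 = -0.0935.

-9.35%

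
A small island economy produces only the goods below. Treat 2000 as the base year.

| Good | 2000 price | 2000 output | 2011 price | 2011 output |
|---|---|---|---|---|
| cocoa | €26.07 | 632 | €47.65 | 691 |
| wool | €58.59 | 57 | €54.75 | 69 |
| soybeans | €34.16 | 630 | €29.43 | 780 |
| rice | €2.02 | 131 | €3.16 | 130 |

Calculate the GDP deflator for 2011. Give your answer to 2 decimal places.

Nominal GDP 2011 = 47.65·691 + 54.75·69 + 29.43·780 + 3.16·130 = 60070.10.
Real GDP 2011 (at 2000 prices) = 26.07·691 + 58.59·69 + 34.16·780 + 2.02·130 = 48964.48.
Deflator = Nominal/Real × 100 = 60070.10/48964.48 × 100 = 122.681.

122.68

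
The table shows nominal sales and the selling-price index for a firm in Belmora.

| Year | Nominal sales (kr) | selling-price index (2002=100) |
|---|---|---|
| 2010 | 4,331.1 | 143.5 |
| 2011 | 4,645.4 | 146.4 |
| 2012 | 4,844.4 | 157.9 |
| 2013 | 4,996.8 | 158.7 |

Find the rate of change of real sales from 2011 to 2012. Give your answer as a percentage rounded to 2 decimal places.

-3.31%

Real sales 2011 = 4645.4/1.464 = 3173.09.
Real sales 2012 = 4844.4/1.579 = 3068.02.
Change = 3068.02/3173.09 − 1 = -0.0331.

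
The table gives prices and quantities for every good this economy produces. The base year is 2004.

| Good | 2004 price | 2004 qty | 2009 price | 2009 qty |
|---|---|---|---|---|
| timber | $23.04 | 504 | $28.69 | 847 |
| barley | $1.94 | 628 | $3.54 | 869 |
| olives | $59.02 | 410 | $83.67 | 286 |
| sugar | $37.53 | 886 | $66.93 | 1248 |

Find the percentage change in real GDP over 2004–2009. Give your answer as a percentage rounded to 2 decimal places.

Real GDP 2004 = Nominal GDP 2004 = 23.04·504 + 1.94·628 + 59.02·410 + 37.53·886 = 70280.26.
Real GDP 2009 (at 2004 prices) = 23.04·847 + 1.94·869 + 59.02·286 + 37.53·1248 = 84917.90.
Real growth = 84917.90/70280.26 − 1 = 0.2083.

20.83%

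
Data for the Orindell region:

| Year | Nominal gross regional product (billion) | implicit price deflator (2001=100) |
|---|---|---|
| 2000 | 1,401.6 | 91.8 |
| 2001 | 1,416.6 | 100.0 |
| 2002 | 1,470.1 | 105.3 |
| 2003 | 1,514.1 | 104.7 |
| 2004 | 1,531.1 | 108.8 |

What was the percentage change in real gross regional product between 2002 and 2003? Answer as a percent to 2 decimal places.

Real gross regional product 2002 = 1470.1/1.053 = 1396.11.
Real gross regional product 2003 = 1514.1/1.047 = 1446.13.
Change = 1446.13/1396.11 − 1 = 0.0358.

3.58%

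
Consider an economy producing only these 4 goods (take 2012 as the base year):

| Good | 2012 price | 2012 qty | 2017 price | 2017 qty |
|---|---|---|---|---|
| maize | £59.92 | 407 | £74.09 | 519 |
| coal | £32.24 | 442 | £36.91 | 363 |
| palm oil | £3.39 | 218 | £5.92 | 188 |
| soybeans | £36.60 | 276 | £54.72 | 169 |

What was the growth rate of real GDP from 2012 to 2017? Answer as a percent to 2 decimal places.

Real GDP 2012 = Nominal GDP 2012 = 59.92·407 + 32.24·442 + 3.39·218 + 36.60·276 = 49478.14.
Real GDP 2017 (at 2012 prices) = 59.92·519 + 32.24·363 + 3.39·188 + 36.60·169 = 49624.32.
Real growth = 49624.32/49478.14 − 1 = 0.0030.

0.30%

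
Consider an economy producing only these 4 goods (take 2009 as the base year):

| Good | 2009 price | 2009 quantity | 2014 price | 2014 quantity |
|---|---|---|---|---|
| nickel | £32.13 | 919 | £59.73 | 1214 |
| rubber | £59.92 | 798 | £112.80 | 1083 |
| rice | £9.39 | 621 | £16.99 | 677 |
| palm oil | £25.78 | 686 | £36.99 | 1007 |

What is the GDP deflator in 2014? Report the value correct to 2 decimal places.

Nominal GDP 2014 = 59.73·1214 + 112.80·1083 + 16.99·677 + 36.99·1007 = 243425.78.
Real GDP 2014 (at 2009 prices) = 32.13·1214 + 59.92·1083 + 9.39·677 + 25.78·1007 = 136216.67.
Deflator = Nominal/Real × 100 = 243425.78/136216.67 × 100 = 178.705.

178.70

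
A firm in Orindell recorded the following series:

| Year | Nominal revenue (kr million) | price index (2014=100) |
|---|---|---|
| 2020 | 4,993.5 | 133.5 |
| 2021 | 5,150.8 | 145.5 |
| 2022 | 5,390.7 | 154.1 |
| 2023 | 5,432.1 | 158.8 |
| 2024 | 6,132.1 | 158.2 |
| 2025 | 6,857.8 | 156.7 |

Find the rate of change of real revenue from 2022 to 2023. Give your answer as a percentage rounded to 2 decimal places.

Real revenue 2022 = 5390.7/1.541 = 3498.18.
Real revenue 2023 = 5432.1/1.588 = 3420.72.
Change = 3420.72/3498.18 − 1 = -0.0221.

-2.21%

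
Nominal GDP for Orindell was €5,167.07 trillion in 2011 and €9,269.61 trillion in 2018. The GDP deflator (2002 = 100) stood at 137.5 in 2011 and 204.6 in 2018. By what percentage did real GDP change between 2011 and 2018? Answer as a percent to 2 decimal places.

20.56%

Deflate each year: 2011 → 5167.07/1.375 = 3757.87; 2018 → 9269.61/2.046 = 4530.60.
So real GDP changed by 4530.60/3757.87 − 1 = 0.2056, i.e. 20.56%.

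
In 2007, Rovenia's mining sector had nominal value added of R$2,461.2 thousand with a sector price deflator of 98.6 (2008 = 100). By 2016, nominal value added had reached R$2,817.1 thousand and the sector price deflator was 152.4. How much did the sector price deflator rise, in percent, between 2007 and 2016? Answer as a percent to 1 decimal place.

Price-level change = 152.4 / 98.6 − 1 = 0.5456.

54.6%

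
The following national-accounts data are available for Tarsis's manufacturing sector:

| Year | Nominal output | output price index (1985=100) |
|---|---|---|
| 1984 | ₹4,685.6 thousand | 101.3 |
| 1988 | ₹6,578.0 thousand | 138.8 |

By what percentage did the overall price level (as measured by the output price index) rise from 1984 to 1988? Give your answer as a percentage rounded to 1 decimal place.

37.0%

Price-level change = 138.8 / 101.3 − 1 = 0.3702.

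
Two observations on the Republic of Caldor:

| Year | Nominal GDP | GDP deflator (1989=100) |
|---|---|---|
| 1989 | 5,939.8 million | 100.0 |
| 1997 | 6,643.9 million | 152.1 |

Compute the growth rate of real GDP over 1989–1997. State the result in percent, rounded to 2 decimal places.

-26.46%

Deflate each year: 1989 → 5939.8/1.000 = 5939.80; 1997 → 6643.9/1.521 = 4368.11.
So real GDP changed by 4368.11/5939.80 − 1 = -0.2646, i.e. -26.46%.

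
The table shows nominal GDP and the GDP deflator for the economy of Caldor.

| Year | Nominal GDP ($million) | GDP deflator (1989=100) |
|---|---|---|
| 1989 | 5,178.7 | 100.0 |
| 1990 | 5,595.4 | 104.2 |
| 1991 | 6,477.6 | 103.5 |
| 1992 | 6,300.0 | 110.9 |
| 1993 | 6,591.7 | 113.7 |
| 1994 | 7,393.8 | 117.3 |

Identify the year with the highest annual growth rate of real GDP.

1990: real = 5595.4/1.042 = 5369.87; growth vs 1989 (5178.70) = 3.69%.
1991: real = 6477.6/1.035 = 6258.55; growth vs 1990 (5369.87) = 16.55%.
1992: real = 6300.0/1.109 = 5680.79; growth vs 1991 (6258.55) = -9.23%.
1993: real = 6591.7/1.137 = 5797.45; growth vs 1992 (5680.79) = 2.05%.
1994: real = 7393.8/1.173 = 6303.32; growth vs 1993 (5797.45) = 8.73%.

1991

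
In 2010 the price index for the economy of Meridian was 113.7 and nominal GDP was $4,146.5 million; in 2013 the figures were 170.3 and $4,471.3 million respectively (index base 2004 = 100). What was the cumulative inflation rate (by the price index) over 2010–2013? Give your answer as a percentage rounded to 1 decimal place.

Price-level change = 170.3 / 113.7 − 1 = 0.4978.

49.8%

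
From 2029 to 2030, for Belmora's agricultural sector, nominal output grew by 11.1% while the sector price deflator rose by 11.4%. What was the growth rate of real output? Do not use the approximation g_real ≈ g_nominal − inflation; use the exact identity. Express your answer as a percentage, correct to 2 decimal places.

-0.27%

(1 + g_nom) = (1 + g_real)(1 + π), so g_real = 1.1110 / 1.1140 − 1 = -0.00269.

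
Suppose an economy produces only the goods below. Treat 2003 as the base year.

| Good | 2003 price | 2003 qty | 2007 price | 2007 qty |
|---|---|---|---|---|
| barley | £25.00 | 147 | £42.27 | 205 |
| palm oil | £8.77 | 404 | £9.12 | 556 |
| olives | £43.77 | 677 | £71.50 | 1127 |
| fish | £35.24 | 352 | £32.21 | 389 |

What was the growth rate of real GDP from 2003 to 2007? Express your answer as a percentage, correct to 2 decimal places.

Real GDP 2003 = Nominal GDP 2003 = 25.00·147 + 8.77·404 + 43.77·677 + 35.24·352 = 49254.85.
Real GDP 2007 (at 2003 prices) = 25.00·205 + 8.77·556 + 43.77·1127 + 35.24·389 = 73038.27.
Real growth = 73038.27/49254.85 − 1 = 0.4829.

48.29%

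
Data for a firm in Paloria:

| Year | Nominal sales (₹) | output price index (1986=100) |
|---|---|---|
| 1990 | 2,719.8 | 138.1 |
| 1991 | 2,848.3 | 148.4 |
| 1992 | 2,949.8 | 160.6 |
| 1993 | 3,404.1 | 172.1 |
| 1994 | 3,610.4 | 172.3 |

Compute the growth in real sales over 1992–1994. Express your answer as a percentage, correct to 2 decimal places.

Real sales 1992 = 2949.8/1.606 = 1836.74.
Real sales 1994 = 3610.4/1.723 = 2095.41.
Change = 2095.41/1836.74 − 1 = 0.1408.

14.08%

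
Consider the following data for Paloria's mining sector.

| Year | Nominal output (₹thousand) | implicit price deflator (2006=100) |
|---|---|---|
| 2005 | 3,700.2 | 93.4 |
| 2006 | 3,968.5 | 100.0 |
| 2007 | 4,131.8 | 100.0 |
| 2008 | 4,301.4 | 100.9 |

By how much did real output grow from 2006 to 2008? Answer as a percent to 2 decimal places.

7.42%

Real output 2006 = 3968.5/1.000 = 3968.50.
Real output 2008 = 4301.4/1.009 = 4263.03.
Change = 4263.03/3968.50 − 1 = 0.0742.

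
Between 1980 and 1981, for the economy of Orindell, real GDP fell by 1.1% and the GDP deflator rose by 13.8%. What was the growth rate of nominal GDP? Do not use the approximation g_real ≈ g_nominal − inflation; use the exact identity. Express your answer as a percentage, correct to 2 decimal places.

12.55%

(1 + g_nom) = (1 + g_real)(1 + π) = 0.9890 × 1.1380 = 1.12548.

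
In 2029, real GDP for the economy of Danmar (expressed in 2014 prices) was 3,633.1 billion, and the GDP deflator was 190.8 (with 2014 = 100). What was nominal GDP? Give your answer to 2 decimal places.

6,931.95 billion

Nominal GDP = Real × (GDP deflator/100) = 3633.1 × 1.908 = 6931.95.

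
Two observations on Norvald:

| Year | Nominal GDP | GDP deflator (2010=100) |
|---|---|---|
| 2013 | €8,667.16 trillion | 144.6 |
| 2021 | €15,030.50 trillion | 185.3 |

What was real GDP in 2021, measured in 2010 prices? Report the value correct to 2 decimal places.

€8,111.44 trillion

Real GDP = Nominal / (GDP deflator/100) = 15030.50 / 1.853 = 8111.44.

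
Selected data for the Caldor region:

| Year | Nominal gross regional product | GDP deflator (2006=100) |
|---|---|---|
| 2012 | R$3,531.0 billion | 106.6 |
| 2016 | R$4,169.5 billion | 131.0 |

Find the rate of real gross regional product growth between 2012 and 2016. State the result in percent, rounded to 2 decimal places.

-3.91%

Real gross regional product 2012 = 3531.0 / 1.066 = 3312.38.
Real gross regional product 2016 = 4169.5 / 1.310 = 3182.82.
Real growth = 3182.82 / 3312.38 − 1 = -0.0391.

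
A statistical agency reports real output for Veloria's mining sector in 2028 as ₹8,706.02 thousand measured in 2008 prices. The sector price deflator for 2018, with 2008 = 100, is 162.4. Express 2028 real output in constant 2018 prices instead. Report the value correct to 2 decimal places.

Real output in 2018 prices = Real output in 2008 prices × (P_2018/P_2008) = 8706.02 × 1.624 = 14138.58.

₹14,138.58 thousand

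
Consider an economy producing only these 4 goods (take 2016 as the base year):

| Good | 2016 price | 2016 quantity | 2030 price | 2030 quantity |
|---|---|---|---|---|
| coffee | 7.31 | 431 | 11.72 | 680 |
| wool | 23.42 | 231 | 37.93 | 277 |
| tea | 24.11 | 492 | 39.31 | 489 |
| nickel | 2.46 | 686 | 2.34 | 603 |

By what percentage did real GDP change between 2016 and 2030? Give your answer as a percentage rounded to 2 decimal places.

Real GDP 2016 = Nominal GDP 2016 = 7.31·431 + 23.42·231 + 24.11·492 + 2.46·686 = 22110.31.
Real GDP 2030 (at 2016 prices) = 7.31·680 + 23.42·277 + 24.11·489 + 2.46·603 = 24731.31.
Real growth = 24731.31/22110.31 − 1 = 0.1185.

11.85%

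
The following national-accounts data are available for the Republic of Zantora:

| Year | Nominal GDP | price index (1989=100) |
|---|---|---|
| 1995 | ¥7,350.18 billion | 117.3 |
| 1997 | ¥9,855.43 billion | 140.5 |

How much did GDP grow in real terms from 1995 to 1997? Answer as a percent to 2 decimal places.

Deflate each year: 1995 → 7350.18/1.173 = 6266.14; 1997 → 9855.43/1.405 = 7014.54.
So real GDP changed by 7014.54/6266.14 − 1 = 0.1194, i.e. 11.94%.

11.94%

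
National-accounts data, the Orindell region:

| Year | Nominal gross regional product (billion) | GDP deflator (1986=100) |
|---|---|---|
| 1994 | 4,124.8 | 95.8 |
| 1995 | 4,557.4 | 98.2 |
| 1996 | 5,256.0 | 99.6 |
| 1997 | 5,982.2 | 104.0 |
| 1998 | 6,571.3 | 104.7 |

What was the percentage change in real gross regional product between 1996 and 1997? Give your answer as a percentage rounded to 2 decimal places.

Real gross regional product 1996 = 5256.0/0.996 = 5277.11.
Real gross regional product 1997 = 5982.2/1.040 = 5752.12.
Change = 5752.12/5277.11 − 1 = 0.0900.

9.00%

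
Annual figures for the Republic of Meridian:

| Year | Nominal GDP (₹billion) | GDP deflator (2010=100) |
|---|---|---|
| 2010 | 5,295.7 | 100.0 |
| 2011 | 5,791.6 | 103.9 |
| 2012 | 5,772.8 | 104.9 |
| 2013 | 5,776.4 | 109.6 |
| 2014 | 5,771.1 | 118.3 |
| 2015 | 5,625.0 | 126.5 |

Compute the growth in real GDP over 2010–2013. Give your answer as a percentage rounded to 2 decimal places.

Real GDP 2010 = 5295.7/1.000 = 5295.70.
Real GDP 2013 = 5776.4/1.096 = 5270.44.
Change = 5270.44/5295.70 − 1 = -0.0048.

-0.48%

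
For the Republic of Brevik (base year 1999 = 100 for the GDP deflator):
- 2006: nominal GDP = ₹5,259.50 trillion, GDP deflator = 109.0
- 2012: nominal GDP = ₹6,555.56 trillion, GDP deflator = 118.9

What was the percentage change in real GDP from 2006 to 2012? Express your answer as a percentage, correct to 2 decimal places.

Real GDP 2006 = 5259.50 / 1.090 = 4825.23.
Real GDP 2012 = 6555.56 / 1.189 = 5513.51.
Real growth = 5513.51 / 4825.23 − 1 = 0.1426.

14.26%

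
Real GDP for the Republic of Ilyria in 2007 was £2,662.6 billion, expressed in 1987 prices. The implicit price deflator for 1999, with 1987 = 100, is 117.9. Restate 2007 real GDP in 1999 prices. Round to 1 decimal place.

£3,139.2 billion

Real GDP in 1999 prices = Real GDP in 1987 prices × (P_1999/P_1987) = 2662.6 × 1.179 = 3139.21.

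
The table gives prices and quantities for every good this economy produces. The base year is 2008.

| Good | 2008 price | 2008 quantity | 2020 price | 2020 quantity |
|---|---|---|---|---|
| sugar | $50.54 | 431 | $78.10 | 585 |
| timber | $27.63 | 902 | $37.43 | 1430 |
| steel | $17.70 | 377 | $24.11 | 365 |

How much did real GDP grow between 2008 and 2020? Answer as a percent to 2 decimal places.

41.51%

Real GDP 2008 = Nominal GDP 2008 = 50.54·431 + 27.63·902 + 17.70·377 = 53377.90.
Real GDP 2020 (at 2008 prices) = 50.54·585 + 27.63·1430 + 17.70·365 = 75537.30.
Real growth = 75537.30/53377.90 − 1 = 0.4151.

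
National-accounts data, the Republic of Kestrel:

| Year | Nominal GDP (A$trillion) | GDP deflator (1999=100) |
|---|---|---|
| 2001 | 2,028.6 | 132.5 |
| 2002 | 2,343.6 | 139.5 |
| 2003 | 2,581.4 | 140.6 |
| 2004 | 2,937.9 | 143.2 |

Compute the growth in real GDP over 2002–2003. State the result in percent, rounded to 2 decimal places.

9.29%

Real GDP 2002 = 2343.6/1.395 = 1680.00.
Real GDP 2003 = 2581.4/1.406 = 1835.99.
Change = 1835.99/1680.00 − 1 = 0.0929.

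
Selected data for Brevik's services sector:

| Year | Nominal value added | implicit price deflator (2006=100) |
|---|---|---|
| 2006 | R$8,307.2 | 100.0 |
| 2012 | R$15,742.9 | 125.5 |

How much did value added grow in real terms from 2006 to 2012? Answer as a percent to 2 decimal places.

51.00%

Deflate each year: 2006 → 8307.2/1.000 = 8307.20; 2012 → 15742.9/1.255 = 12544.14.
So real value added changed by 12544.14/8307.20 − 1 = 0.5100, i.e. 51.00%.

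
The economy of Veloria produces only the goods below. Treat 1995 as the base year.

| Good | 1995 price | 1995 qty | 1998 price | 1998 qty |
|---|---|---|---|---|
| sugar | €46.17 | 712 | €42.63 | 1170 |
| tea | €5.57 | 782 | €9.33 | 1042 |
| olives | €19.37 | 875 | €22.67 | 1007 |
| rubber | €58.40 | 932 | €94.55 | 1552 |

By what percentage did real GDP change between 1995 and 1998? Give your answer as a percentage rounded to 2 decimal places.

Real GDP 1995 = Nominal GDP 1995 = 46.17·712 + 5.57·782 + 19.37·875 + 58.40·932 = 108606.33.
Real GDP 1998 (at 1995 prices) = 46.17·1170 + 5.57·1042 + 19.37·1007 + 58.40·1552 = 169965.23.
Real growth = 169965.23/108606.33 − 1 = 0.5650.

56.50%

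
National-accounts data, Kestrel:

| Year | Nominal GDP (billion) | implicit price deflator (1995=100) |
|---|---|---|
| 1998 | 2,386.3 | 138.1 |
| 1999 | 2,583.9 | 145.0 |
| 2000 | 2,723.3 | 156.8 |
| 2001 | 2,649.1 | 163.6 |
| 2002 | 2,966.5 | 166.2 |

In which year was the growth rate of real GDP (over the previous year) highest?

1999: real = 2583.9/1.450 = 1782.00; growth vs 1998 (1727.95) = 3.13%.
2000: real = 2723.3/1.568 = 1736.80; growth vs 1999 (1782.00) = -2.54%.
2001: real = 2649.1/1.636 = 1619.25; growth vs 2000 (1736.80) = -6.77%.
2002: real = 2966.5/1.662 = 1784.90; growth vs 2001 (1619.25) = 10.23%.

2002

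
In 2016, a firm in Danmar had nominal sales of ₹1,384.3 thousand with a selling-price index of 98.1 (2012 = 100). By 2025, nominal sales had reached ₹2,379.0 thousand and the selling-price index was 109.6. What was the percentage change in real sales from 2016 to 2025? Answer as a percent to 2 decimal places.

53.82%

Real sales 2016 = 1384.3 / 0.981 = 1411.11.
Real sales 2025 = 2379.0 / 1.096 = 2170.62.
Real growth = 2170.62 / 1411.11 − 1 = 0.5382.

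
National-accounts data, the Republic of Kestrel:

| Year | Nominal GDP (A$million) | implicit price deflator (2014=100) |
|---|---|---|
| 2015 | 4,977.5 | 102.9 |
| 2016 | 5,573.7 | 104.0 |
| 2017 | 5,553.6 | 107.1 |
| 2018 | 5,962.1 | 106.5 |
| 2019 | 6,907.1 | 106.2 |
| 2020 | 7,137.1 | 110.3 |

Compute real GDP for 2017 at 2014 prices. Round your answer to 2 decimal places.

A$5,185.43 million

Real GDP 2017 = 5553.6 / 1.071 = 5185.43.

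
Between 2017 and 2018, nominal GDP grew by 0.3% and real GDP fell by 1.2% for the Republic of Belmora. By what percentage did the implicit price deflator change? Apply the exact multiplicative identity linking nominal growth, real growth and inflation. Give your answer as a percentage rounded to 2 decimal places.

1.52%

(1 + g_nom) = (1 + g_real)(1 + π), so π = 1.0030 / 0.9880 − 1 = 0.01518.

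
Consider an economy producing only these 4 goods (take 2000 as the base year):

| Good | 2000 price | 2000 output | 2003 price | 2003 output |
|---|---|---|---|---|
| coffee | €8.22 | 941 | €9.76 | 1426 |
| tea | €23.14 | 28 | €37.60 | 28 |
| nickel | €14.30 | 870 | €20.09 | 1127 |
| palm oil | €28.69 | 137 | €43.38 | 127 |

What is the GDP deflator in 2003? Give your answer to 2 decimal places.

134.21

Nominal GDP 2003 = 9.76·1426 + 37.60·28 + 20.09·1127 + 43.38·127 = 43121.25.
Real GDP 2003 (at 2000 prices) = 8.22·1426 + 23.14·28 + 14.30·1127 + 28.69·127 = 32129.37.
Deflator = Nominal/Real × 100 = 43121.25/32129.37 × 100 = 134.211.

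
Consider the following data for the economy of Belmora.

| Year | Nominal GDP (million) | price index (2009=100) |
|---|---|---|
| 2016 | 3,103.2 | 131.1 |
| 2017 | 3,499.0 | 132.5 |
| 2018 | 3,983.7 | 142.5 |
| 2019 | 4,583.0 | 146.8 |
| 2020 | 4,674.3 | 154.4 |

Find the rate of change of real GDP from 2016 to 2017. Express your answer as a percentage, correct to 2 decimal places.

11.56%

Real GDP 2016 = 3103.2/1.311 = 2367.05.
Real GDP 2017 = 3499.0/1.325 = 2640.75.
Change = 2640.75/2367.05 − 1 = 0.1156.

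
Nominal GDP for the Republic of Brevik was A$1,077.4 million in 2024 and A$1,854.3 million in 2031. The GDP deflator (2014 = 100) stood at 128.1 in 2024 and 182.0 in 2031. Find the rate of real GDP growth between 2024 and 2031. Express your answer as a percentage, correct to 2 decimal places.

Real GDP 2024 = 1077.4 / 1.281 = 841.06.
Real GDP 2031 = 1854.3 / 1.820 = 1018.85.
Real growth = 1018.85 / 841.06 − 1 = 0.2114.

21.14%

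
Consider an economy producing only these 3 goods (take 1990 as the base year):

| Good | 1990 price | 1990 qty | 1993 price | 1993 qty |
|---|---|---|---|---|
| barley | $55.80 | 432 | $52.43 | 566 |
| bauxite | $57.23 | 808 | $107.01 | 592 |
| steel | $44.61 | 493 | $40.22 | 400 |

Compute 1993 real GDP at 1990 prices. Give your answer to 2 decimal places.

Real GDP 1993 = Σ (p_1990 × q_1993) = 55.80·566 + 57.23·592 + 44.61·400 = 83306.96.

$83306.96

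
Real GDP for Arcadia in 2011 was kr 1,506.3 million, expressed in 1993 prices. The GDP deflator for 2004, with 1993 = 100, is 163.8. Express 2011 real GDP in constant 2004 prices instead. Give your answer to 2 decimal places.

kr 2,467.32 million

Real GDP in 2004 prices = Real GDP in 1993 prices × (P_2004/P_1993) = 1506.3 × 1.638 = 2467.32.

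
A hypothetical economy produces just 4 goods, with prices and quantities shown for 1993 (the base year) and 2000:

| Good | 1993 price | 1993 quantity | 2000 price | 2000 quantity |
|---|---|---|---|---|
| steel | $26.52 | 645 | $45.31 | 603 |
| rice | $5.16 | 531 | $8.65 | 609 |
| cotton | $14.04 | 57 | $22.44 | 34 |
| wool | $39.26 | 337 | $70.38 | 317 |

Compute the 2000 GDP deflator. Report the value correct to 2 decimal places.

Nominal GDP 2000 = 45.31·603 + 8.65·609 + 22.44·34 + 70.38·317 = 55663.20.
Real GDP 2000 (at 1993 prices) = 26.52·603 + 5.16·609 + 14.04·34 + 39.26·317 = 32056.78.
Deflator = Nominal/Real × 100 = 55663.20/32056.78 × 100 = 173.639.

173.64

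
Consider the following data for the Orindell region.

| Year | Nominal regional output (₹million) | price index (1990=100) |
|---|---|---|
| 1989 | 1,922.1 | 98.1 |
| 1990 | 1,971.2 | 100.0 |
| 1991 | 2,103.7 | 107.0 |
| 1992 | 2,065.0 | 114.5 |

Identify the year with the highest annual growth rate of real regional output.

1990

1990: real = 1971.2/1.000 = 1971.20; growth vs 1989 (1959.33) = 0.61%.
1991: real = 2103.7/1.070 = 1966.07; growth vs 1990 (1971.20) = -0.26%.
1992: real = 2065.0/1.145 = 1803.49; growth vs 1991 (1966.07) = -8.27%.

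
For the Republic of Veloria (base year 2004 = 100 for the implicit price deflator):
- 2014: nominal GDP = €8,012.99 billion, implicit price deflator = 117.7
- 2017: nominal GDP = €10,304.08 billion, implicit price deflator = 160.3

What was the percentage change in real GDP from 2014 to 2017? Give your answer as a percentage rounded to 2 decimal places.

-5.58%

Deflate each year: 2014 → 8012.99/1.177 = 6807.98; 2017 → 10304.08/1.603 = 6428.00.
So real GDP changed by 6428.00/6807.98 − 1 = -0.0558, i.e. -5.58%.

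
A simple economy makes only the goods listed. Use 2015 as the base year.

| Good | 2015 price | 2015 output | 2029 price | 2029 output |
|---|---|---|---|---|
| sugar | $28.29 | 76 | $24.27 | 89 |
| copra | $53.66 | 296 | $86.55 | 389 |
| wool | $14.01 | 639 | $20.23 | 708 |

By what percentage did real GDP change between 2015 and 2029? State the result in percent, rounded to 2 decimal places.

Real GDP 2015 = Nominal GDP 2015 = 28.29·76 + 53.66·296 + 14.01·639 = 26985.79.
Real GDP 2029 (at 2015 prices) = 28.29·89 + 53.66·389 + 14.01·708 = 33310.63.
Real growth = 33310.63/26985.79 − 1 = 0.2344.

23.44%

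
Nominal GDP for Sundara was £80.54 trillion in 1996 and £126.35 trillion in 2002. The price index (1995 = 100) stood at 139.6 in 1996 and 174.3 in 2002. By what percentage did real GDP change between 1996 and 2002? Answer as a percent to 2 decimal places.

25.65%

Real GDP 1996 = 80.54 / 1.396 = 57.69.
Real GDP 2002 = 126.35 / 1.743 = 72.49.
Real growth = 72.49 / 57.69 − 1 = 0.2565.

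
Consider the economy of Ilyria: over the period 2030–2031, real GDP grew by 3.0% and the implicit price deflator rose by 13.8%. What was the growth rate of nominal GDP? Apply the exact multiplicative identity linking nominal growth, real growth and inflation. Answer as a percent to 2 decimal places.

(1 + g_nom) = (1 + g_real)(1 + π) = 1.0300 × 1.1380 = 1.17214.

17.21%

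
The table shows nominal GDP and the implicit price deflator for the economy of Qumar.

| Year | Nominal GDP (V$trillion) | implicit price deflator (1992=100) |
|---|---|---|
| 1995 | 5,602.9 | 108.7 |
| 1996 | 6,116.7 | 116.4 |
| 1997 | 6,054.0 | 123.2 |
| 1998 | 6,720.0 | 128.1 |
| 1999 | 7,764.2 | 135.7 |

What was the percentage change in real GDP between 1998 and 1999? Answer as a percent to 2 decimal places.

9.07%

Real GDP 1998 = 6720.0/1.281 = 5245.90.
Real GDP 1999 = 7764.2/1.357 = 5721.59.
Change = 5721.59/5245.90 − 1 = 0.0907.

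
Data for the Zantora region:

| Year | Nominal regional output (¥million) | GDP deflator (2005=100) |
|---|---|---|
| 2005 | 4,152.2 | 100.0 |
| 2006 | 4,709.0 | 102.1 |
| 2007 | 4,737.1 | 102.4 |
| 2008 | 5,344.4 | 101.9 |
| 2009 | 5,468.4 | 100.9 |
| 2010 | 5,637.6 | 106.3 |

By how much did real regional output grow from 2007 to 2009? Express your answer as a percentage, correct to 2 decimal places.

17.15%

Real regional output 2007 = 4737.1/1.024 = 4626.07.
Real regional output 2009 = 5468.4/1.009 = 5419.62.
Change = 5419.62/4626.07 − 1 = 0.1715.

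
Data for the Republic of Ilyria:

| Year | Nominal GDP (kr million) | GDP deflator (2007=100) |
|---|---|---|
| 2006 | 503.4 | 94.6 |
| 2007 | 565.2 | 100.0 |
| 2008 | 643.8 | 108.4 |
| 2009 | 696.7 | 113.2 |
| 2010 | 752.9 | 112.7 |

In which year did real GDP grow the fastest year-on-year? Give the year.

2010

2007: real = 565.2/1.000 = 565.20; growth vs 2006 (532.14) = 6.21%.
2008: real = 643.8/1.084 = 593.91; growth vs 2007 (565.20) = 5.08%.
2009: real = 696.7/1.132 = 615.46; growth vs 2008 (593.91) = 3.63%.
2010: real = 752.9/1.127 = 668.06; growth vs 2009 (615.46) = 8.55%.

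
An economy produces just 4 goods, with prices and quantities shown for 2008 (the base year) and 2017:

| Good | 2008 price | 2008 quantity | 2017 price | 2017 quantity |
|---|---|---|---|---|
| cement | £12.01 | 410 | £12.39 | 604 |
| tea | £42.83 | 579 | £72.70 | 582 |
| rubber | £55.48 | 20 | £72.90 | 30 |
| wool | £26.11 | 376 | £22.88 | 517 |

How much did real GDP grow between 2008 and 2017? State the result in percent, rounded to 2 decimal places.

16.47%

Real GDP 2008 = Nominal GDP 2008 = 12.01·410 + 42.83·579 + 55.48·20 + 26.11·376 = 40649.63.
Real GDP 2017 (at 2008 prices) = 12.01·604 + 42.83·582 + 55.48·30 + 26.11·517 = 47344.37.
Real growth = 47344.37/40649.63 − 1 = 0.1647.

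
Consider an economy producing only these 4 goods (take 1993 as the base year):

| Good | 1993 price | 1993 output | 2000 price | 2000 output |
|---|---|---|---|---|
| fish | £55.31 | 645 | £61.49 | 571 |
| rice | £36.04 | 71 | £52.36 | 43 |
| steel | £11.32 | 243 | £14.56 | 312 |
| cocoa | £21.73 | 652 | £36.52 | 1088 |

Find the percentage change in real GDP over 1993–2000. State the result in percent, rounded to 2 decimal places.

9.34%

Real GDP 1993 = Nominal GDP 1993 = 55.31·645 + 36.04·71 + 11.32·243 + 21.73·652 = 55152.51.
Real GDP 2000 (at 1993 prices) = 55.31·571 + 36.04·43 + 11.32·312 + 21.73·1088 = 60305.81.
Real growth = 60305.81/55152.51 − 1 = 0.0934.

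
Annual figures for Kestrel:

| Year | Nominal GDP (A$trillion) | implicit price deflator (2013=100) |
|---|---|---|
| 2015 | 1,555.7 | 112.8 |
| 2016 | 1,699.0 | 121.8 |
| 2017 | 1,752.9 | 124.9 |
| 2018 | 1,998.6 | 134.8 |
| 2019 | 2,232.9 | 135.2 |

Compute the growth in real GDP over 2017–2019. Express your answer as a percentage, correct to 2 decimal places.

Real GDP 2017 = 1752.9/1.249 = 1403.44.
Real GDP 2019 = 2232.9/1.352 = 1651.55.
Change = 1651.55/1403.44 − 1 = 0.1768.

17.68%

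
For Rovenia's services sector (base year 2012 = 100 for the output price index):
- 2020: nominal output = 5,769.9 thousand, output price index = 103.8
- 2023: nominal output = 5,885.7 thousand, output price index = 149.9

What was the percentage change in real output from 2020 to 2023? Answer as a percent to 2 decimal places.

-29.36%

Real output 2020 = 5769.9 / 1.038 = 5558.67.
Real output 2023 = 5885.7 / 1.499 = 3926.42.
Real growth = 3926.42 / 5558.67 − 1 = -0.2936.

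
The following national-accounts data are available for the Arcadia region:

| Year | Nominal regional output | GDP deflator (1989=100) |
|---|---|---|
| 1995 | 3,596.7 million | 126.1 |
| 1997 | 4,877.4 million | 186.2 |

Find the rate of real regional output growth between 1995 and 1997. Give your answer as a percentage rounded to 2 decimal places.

Deflate each year: 1995 → 3596.7/1.261 = 2852.26; 1997 → 4877.4/1.862 = 2619.44.
So real regional output changed by 2619.44/2852.26 − 1 = -0.0816, i.e. -8.16%.

-8.16%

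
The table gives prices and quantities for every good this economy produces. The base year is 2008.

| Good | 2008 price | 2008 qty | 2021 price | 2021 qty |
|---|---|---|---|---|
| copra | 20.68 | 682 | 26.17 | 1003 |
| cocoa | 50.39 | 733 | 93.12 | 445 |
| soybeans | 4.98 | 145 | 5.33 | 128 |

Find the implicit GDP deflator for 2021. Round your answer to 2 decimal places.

Nominal GDP 2021 = 26.17·1003 + 93.12·445 + 5.33·128 = 68369.15.
Real GDP 2021 (at 2008 prices) = 20.68·1003 + 50.39·445 + 4.98·128 = 43803.03.
Deflator = Nominal/Real × 100 = 68369.15/43803.03 × 100 = 156.083.

156.08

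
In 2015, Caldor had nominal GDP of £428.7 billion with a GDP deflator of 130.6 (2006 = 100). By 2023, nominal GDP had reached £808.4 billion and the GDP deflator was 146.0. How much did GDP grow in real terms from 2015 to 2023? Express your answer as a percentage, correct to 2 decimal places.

68.68%

Deflate each year: 2015 → 428.7/1.306 = 328.25; 2023 → 808.4/1.460 = 553.70.
So real GDP changed by 553.70/328.25 − 1 = 0.6868, i.e. 68.68%.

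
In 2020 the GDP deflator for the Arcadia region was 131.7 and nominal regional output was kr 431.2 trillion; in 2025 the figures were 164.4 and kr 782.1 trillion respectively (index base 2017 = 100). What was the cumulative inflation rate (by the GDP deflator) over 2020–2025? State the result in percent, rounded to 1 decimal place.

24.8%

Price-level change = 164.4 / 131.7 − 1 = 0.2483.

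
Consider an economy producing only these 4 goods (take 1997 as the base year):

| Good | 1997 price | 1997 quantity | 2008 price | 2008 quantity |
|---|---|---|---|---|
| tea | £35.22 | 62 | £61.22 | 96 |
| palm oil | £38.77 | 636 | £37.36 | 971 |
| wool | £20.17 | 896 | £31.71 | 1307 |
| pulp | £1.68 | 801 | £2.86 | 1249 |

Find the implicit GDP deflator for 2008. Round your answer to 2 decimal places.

Nominal GDP 2008 = 61.22·96 + 37.36·971 + 31.71·1307 + 2.86·1249 = 87170.79.
Real GDP 2008 (at 1997 prices) = 35.22·96 + 38.77·971 + 20.17·1307 + 1.68·1249 = 69487.30.
Deflator = Nominal/Real × 100 = 87170.79/69487.30 × 100 = 125.449.

125.45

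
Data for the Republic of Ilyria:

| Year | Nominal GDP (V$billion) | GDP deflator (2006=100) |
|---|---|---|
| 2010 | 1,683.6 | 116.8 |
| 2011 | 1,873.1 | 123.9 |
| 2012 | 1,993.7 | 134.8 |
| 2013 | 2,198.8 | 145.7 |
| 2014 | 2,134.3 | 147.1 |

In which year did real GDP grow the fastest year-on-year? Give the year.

2011

2011: real = 1873.1/1.239 = 1511.78; growth vs 2010 (1441.44) = 4.88%.
2012: real = 1993.7/1.348 = 1479.01; growth vs 2011 (1511.78) = -2.17%.
2013: real = 2198.8/1.457 = 1509.13; growth vs 2012 (1479.01) = 2.04%.
2014: real = 2134.3/1.471 = 1450.92; growth vs 2013 (1509.13) = -3.86%.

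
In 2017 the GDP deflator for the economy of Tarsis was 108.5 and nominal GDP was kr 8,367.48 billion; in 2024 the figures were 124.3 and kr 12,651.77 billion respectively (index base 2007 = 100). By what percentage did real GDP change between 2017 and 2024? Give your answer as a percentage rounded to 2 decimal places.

Real GDP 2017 = 8367.48 / 1.085 = 7711.96.
Real GDP 2024 = 12651.77 / 1.243 = 10178.42.
Real growth = 10178.42 / 7711.96 − 1 = 0.3198.

31.98%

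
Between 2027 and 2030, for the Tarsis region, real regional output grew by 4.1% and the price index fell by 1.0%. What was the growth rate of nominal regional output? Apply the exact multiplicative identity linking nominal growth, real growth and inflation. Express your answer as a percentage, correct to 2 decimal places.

(1 + g_nom) = (1 + g_real)(1 + π) = 1.0410 × 0.9900 = 1.03059.

3.06%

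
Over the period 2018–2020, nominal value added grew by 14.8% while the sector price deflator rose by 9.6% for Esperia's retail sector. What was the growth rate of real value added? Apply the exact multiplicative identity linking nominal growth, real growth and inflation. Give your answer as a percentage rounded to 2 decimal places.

(1 + g_nom) = (1 + g_real)(1 + π), so g_real = 1.1480 / 1.0960 − 1 = 0.04745.

4.74%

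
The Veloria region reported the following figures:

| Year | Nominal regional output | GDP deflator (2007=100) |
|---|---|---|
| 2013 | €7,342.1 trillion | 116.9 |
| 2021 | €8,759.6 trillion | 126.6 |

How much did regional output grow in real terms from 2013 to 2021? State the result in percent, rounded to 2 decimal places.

10.17%

Deflate each year: 2013 → 7342.1/1.169 = 6280.67; 2021 → 8759.6/1.266 = 6919.12.
So real regional output changed by 6919.12/6280.67 − 1 = 0.1017, i.e. 10.17%.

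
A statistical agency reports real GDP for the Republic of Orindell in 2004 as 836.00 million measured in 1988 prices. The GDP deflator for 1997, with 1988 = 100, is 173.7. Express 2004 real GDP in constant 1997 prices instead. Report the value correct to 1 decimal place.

1,452.1 million

Real GDP in 1997 prices = Real GDP in 1988 prices × (P_1997/P_1988) = 836.00 × 1.737 = 1452.13.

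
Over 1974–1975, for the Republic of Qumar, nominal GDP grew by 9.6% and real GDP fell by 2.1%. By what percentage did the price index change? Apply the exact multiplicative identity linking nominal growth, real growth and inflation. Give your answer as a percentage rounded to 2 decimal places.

11.95%

(1 + g_nom) = (1 + g_real)(1 + π), so π = 1.0960 / 0.9790 − 1 = 0.11951.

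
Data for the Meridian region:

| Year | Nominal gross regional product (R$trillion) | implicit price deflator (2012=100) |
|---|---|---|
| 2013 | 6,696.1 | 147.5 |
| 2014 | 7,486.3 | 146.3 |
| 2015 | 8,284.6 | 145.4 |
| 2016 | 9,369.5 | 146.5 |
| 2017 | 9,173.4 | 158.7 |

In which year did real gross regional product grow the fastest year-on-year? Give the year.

2014

2014: real = 7486.3/1.463 = 5117.09; growth vs 2013 (4539.73) = 12.72%.
2015: real = 8284.6/1.454 = 5697.80; growth vs 2014 (5117.09) = 11.35%.
2016: real = 9369.5/1.465 = 6395.56; growth vs 2015 (5697.80) = 12.25%.
2017: real = 9173.4/1.587 = 5780.34; growth vs 2016 (6395.56) = -9.62%.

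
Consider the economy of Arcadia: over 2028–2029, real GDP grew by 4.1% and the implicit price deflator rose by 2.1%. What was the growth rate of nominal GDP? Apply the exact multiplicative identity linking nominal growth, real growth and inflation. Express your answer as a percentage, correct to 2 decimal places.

(1 + g_nom) = (1 + g_real)(1 + π) = 1.0410 × 1.0210 = 1.06286.

6.29%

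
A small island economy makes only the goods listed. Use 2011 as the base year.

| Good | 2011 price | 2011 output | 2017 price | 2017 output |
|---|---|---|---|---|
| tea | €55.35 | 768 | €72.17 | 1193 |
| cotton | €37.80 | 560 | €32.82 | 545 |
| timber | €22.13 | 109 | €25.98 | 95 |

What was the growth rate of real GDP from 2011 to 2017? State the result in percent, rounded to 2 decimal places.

34.27%

Real GDP 2011 = Nominal GDP 2011 = 55.35·768 + 37.80·560 + 22.13·109 = 66088.97.
Real GDP 2017 (at 2011 prices) = 55.35·1193 + 37.80·545 + 22.13·95 = 88735.90.
Real growth = 88735.90/66088.97 − 1 = 0.3427.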